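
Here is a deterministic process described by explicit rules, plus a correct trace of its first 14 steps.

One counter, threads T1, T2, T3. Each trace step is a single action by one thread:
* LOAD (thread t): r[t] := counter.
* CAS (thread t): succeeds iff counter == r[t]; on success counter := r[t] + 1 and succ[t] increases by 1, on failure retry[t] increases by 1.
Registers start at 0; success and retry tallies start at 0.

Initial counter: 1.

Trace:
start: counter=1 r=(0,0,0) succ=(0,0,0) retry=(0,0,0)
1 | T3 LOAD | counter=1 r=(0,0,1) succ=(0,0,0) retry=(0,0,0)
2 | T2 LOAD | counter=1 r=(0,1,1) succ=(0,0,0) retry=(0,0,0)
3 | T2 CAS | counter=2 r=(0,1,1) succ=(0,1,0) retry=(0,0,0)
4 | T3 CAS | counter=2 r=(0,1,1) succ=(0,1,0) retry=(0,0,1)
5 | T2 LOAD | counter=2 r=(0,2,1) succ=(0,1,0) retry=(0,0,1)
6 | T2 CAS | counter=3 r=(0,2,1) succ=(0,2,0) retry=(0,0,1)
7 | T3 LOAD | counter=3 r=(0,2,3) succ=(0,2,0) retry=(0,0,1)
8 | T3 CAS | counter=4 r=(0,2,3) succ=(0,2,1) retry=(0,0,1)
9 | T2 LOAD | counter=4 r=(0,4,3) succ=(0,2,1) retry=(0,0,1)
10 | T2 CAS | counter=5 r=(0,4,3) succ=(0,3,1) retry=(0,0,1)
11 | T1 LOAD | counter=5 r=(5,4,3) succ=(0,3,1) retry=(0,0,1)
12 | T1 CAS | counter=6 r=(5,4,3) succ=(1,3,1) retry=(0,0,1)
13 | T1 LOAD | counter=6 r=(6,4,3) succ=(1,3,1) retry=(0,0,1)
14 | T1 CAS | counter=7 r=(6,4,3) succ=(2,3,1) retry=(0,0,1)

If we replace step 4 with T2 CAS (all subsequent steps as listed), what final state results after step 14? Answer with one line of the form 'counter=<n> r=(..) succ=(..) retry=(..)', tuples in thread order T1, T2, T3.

(re-executing from step 4 with the substitution; state before step 4: counter=2 r=(0,1,1) succ=(0,1,0) retry=(0,0,0))
4 | T2 CAS | counter=2 r=(0,1,1) succ=(0,1,0) retry=(0,1,0)
5 | T2 LOAD | counter=2 r=(0,2,1) succ=(0,1,0) retry=(0,1,0)
6 | T2 CAS | counter=3 r=(0,2,1) succ=(0,2,0) retry=(0,1,0)
7 | T3 LOAD | counter=3 r=(0,2,3) succ=(0,2,0) retry=(0,1,0)
8 | T3 CAS | counter=4 r=(0,2,3) succ=(0,2,1) retry=(0,1,0)
9 | T2 LOAD | counter=4 r=(0,4,3) succ=(0,2,1) retry=(0,1,0)
10 | T2 CAS | counter=5 r=(0,4,3) succ=(0,3,1) retry=(0,1,0)
11 | T1 LOAD | counter=5 r=(5,4,3) succ=(0,3,1) retry=(0,1,0)
12 | T1 CAS | counter=6 r=(5,4,3) succ=(1,3,1) retry=(0,1,0)
13 | T1 LOAD | counter=6 r=(6,4,3) succ=(1,3,1) retry=(0,1,0)
14 | T1 CAS | counter=7 r=(6,4,3) succ=(2,3,1) retry=(0,1,0)

counter=7 r=(6,4,3) succ=(2,3,1) retry=(0,1,0)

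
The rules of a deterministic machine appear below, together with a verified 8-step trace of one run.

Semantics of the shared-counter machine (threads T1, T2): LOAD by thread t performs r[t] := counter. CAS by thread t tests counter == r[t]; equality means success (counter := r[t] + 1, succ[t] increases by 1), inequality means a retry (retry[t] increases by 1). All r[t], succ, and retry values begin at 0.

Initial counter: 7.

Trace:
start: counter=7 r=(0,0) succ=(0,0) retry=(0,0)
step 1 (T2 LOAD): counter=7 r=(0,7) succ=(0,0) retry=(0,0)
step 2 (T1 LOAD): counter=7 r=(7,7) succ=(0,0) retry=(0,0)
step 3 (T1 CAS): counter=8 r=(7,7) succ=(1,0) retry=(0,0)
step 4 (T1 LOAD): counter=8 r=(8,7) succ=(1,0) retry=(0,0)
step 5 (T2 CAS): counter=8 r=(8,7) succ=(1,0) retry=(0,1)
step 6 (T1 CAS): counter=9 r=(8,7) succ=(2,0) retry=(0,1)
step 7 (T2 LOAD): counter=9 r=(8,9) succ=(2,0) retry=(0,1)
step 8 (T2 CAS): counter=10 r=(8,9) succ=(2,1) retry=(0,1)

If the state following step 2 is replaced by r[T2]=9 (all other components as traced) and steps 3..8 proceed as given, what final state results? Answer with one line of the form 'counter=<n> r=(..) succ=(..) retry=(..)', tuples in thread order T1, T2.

state after step 2 := counter=7 r=(7,9) succ=(0,0) retry=(0,0)
step 3 (T1 CAS): counter=8 r=(7,9) succ=(1,0) retry=(0,0)
step 4 (T1 LOAD): counter=8 r=(8,9) succ=(1,0) retry=(0,0)
step 5 (T2 CAS): counter=8 r=(8,9) succ=(1,0) retry=(0,1)
step 6 (T1 CAS): counter=9 r=(8,9) succ=(2,0) retry=(0,1)
step 7 (T2 LOAD): counter=9 r=(8,9) succ=(2,0) retry=(0,1)
step 8 (T2 CAS): counter=10 r=(8,9) succ=(2,1) retry=(0,1)

counter=10 r=(8,9) succ=(2,1) retry=(0,1)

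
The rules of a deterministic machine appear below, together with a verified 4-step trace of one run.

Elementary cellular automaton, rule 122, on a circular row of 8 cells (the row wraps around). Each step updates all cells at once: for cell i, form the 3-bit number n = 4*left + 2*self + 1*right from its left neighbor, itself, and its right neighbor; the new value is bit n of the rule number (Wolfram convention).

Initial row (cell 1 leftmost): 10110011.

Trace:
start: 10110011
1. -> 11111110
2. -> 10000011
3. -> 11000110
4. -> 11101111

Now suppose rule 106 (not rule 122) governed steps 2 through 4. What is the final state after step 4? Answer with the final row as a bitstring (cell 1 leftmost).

00001111

(re-executing steps 2..4 under rule 106; state before step 2: 11111110)
2. -> 10000011
3. -> 10000110
4. -> 00001111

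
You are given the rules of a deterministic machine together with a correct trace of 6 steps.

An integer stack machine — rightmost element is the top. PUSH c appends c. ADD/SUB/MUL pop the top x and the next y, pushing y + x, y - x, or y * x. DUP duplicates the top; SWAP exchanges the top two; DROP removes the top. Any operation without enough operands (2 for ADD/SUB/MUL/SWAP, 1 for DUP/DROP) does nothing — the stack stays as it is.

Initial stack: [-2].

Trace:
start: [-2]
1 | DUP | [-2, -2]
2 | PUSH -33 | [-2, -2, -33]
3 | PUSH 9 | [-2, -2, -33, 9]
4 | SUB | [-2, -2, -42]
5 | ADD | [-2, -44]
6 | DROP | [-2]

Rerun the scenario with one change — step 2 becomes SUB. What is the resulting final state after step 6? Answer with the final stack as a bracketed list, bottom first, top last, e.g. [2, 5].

(re-executing from step 2 with the substitution; state before step 2: [-2, -2])
2 | SUB | [0]
3 | PUSH 9 | [0, 9]
4 | SUB | [-9]
5 | ADD | [-9]
6 | DROP | []

[]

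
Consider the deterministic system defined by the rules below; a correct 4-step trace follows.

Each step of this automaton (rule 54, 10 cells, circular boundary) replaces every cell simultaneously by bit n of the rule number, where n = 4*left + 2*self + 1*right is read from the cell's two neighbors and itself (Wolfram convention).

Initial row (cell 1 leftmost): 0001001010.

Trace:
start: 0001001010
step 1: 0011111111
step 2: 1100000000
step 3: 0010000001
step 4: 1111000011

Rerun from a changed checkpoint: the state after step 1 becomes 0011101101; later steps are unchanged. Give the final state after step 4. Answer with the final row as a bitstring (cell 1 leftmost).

0111000010

state after step 1 := 0011101101
step 2: 1100010011
step 3: 0010111100
step 4: 0111000010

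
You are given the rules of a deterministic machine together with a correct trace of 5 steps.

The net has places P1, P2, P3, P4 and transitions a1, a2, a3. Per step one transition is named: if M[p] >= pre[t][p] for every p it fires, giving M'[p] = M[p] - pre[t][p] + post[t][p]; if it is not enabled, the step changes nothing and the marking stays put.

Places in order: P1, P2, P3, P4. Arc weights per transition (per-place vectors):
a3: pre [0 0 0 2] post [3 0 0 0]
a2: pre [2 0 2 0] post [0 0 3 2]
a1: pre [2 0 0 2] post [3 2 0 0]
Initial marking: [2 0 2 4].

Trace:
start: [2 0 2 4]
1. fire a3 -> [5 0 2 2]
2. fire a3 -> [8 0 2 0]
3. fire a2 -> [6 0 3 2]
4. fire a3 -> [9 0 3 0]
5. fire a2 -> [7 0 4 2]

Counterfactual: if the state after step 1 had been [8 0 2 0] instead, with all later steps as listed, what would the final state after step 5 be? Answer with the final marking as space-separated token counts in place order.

state after step 1 := [8 0 2 0]
2. fire a3 -> [8 0 2 0]
3. fire a2 -> [6 0 3 2]
4. fire a3 -> [9 0 3 0]
5. fire a2 -> [7 0 4 2]

7 0 4 2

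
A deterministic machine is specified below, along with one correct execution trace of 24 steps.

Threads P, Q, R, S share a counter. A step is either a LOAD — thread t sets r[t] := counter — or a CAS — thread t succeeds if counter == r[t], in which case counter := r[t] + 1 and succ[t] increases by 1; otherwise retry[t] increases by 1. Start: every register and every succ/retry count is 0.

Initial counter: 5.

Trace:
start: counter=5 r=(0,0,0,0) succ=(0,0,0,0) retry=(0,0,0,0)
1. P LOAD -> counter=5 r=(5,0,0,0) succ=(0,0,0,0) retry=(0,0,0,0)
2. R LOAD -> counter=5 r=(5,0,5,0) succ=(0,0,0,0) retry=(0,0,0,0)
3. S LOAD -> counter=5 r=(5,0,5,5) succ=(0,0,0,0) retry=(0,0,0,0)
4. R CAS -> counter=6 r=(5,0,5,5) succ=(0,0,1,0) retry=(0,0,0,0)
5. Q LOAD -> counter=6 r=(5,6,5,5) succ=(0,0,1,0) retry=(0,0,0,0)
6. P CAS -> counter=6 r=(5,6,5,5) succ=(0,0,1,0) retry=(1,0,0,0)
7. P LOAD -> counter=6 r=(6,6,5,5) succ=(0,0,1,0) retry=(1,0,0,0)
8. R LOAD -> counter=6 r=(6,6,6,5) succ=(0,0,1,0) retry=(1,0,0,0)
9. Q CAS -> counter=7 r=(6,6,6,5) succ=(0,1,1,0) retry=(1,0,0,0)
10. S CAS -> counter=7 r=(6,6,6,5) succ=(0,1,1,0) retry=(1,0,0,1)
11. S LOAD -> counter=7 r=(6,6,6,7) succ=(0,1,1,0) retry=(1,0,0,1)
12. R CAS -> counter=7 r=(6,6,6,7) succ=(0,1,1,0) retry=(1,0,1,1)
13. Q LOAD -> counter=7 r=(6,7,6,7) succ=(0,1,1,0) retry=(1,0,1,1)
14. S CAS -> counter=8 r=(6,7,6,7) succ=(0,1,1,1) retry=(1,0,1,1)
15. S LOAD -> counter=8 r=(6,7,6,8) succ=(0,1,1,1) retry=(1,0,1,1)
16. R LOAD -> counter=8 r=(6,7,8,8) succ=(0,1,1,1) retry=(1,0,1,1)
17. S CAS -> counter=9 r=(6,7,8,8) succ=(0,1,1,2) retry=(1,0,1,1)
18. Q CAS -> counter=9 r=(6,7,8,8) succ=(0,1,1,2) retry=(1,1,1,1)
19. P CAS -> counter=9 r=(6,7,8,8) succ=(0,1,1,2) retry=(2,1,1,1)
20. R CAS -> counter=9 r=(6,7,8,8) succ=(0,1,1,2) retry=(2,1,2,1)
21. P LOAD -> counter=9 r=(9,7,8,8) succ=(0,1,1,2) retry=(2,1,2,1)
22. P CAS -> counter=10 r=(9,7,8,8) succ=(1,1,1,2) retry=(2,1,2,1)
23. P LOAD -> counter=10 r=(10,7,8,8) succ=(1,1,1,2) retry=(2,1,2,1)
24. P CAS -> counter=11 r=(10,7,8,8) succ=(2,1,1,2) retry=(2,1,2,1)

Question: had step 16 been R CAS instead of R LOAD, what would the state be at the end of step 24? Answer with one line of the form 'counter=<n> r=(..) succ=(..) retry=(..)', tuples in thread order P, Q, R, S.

(re-executing from step 16 with the substitution; state before step 16: counter=8 r=(6,7,6,8) succ=(0,1,1,1) retry=(1,0,1,1))
16. R CAS -> counter=8 r=(6,7,6,8) succ=(0,1,1,1) retry=(1,0,2,1)
17. S CAS -> counter=9 r=(6,7,6,8) succ=(0,1,1,2) retry=(1,0,2,1)
18. Q CAS -> counter=9 r=(6,7,6,8) succ=(0,1,1,2) retry=(1,1,2,1)
19. P CAS -> counter=9 r=(6,7,6,8) succ=(0,1,1,2) retry=(2,1,2,1)
20. R CAS -> counter=9 r=(6,7,6,8) succ=(0,1,1,2) retry=(2,1,3,1)
21. P LOAD -> counter=9 r=(9,7,6,8) succ=(0,1,1,2) retry=(2,1,3,1)
22. P CAS -> counter=10 r=(9,7,6,8) succ=(1,1,1,2) retry=(2,1,3,1)
23. P LOAD -> counter=10 r=(10,7,6,8) succ=(1,1,1,2) retry=(2,1,3,1)
24. P CAS -> counter=11 r=(10,7,6,8) succ=(2,1,1,2) retry=(2,1,3,1)

counter=11 r=(10,7,6,8) succ=(2,1,1,2) retry=(2,1,3,1)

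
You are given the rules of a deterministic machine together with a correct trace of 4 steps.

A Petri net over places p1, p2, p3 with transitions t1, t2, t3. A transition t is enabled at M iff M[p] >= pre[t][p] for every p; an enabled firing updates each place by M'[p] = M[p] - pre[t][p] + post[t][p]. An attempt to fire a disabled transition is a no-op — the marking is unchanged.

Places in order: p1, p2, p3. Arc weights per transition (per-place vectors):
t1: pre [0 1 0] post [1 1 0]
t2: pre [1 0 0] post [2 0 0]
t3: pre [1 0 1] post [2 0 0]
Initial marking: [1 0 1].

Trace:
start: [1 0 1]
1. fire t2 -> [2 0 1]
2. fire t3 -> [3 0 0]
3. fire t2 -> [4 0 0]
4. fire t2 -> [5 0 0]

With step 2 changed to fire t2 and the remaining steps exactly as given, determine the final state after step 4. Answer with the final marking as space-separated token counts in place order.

(re-executing from step 2 with the substitution; state before step 2: [2 0 1])
2. fire t2 -> [3 0 1]
3. fire t2 -> [4 0 1]
4. fire t2 -> [5 0 1]

5 0 1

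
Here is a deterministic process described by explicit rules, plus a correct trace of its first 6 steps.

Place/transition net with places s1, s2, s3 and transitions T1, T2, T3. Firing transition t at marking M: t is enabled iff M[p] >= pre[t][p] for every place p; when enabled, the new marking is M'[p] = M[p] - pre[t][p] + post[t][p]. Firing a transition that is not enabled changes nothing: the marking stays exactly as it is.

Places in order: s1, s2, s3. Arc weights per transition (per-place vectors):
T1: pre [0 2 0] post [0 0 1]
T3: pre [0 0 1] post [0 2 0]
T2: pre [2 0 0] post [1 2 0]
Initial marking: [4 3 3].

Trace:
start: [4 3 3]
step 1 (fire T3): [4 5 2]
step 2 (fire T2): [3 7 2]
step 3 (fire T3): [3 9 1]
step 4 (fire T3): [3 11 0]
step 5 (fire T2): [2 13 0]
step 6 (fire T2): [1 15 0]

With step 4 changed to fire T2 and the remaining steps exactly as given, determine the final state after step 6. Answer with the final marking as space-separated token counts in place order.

1 13 1

(re-executing from step 4 with the substitution; state before step 4: [3 9 1])
step 4 (fire T2): [2 11 1]
step 5 (fire T2): [1 13 1]
step 6 (fire T2): [1 13 1]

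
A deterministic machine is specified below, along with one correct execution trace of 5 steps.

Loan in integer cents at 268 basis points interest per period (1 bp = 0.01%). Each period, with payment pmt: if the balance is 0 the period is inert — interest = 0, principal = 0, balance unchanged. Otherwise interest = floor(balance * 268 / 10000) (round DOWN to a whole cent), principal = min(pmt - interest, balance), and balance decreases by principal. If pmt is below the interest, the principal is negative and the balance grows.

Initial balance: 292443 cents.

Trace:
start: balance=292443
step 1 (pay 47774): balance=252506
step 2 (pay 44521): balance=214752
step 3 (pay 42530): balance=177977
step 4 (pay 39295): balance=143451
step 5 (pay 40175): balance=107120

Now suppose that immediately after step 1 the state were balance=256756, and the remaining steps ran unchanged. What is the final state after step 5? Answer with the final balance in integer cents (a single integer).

111844

state after step 1 := balance=256756
step 2 (pay 44521): balance=219116
step 3 (pay 42530): balance=182458
step 4 (pay 39295): balance=148052
step 5 (pay 40175): balance=111844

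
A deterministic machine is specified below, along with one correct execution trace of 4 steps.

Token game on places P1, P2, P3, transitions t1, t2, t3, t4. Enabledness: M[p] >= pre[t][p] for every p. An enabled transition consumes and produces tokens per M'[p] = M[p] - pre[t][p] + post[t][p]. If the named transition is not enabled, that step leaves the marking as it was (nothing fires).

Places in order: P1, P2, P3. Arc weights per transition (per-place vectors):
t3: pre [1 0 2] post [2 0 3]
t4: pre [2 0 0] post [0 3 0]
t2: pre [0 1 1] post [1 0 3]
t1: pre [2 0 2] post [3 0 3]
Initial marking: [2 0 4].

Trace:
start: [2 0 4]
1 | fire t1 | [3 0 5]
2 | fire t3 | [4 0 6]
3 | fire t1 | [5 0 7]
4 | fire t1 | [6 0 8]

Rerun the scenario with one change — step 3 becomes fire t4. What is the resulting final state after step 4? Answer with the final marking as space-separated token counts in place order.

3 3 7

(re-executing from step 3 with the substitution; state before step 3: [4 0 6])
3 | fire t4 | [2 3 6]
4 | fire t1 | [3 3 7]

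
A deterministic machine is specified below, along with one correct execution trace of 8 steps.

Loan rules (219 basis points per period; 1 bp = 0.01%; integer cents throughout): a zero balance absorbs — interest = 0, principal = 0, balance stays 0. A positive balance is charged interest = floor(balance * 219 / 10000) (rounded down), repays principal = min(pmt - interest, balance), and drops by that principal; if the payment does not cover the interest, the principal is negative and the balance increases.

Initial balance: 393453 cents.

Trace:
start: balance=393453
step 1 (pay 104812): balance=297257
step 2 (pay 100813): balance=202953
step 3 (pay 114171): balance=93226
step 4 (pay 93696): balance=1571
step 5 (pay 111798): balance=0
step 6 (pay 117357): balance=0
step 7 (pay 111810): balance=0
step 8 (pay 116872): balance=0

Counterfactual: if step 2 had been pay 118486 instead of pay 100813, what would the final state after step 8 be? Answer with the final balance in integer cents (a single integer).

0

(re-executing from step 2 with the substitution; state before step 2: balance=297257)
step 2 (pay 118486): balance=185280
step 3 (pay 114171): balance=75166
step 4 (pay 93696): balance=0
step 5 (pay 111798): balance=0
step 6 (pay 117357): balance=0
step 7 (pay 111810): balance=0
step 8 (pay 116872): balance=0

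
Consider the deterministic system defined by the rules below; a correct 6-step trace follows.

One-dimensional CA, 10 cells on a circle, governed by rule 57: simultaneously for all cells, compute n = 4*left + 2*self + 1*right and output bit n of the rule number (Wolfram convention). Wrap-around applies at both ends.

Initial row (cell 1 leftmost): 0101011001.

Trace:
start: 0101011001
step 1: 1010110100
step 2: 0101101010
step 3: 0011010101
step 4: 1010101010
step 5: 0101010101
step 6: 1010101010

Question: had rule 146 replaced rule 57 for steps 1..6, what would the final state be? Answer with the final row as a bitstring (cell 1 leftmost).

(re-executing steps 1..6 under rule 146; state before step 1: 0101011001)
step 1: 0000000110
step 2: 0000001001
step 3: 1000010110
step 4: 0100100000
step 5: 1011010000
step 6: 0000001001

0000001001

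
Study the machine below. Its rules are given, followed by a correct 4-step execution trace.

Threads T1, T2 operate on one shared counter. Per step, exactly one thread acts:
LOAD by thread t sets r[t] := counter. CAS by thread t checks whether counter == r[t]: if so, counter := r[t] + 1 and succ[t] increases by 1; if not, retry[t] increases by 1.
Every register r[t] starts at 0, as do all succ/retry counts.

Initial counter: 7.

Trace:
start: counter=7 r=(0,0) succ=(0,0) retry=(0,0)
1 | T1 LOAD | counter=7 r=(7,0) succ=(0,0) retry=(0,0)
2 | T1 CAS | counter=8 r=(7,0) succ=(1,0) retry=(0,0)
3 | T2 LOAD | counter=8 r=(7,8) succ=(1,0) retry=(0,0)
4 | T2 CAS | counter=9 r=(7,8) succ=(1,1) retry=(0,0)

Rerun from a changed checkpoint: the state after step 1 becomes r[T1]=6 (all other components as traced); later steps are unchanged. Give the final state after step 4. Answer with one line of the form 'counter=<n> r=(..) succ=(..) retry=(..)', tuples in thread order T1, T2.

state after step 1 := counter=7 r=(6,0) succ=(0,0) retry=(0,0)
2 | T1 CAS | counter=7 r=(6,0) succ=(0,0) retry=(1,0)
3 | T2 LOAD | counter=7 r=(6,7) succ=(0,0) retry=(1,0)
4 | T2 CAS | counter=8 r=(6,7) succ=(0,1) retry=(1,0)

counter=8 r=(6,7) succ=(0,1) retry=(1,0)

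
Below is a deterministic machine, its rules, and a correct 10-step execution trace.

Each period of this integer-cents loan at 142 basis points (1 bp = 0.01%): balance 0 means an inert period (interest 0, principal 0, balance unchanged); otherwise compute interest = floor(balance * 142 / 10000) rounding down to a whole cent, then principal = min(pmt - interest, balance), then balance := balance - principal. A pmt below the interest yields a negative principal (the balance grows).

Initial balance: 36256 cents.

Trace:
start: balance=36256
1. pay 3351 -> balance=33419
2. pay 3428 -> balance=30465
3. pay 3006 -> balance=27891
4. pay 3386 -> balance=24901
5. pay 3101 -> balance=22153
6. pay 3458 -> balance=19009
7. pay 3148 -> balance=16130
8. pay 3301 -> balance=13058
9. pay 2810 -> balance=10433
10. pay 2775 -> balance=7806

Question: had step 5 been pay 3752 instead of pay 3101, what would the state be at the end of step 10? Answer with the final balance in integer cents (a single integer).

7107

(re-executing from step 5 with the substitution; state before step 5: balance=24901)
5. pay 3752 -> balance=21502
6. pay 3458 -> balance=18349
7. pay 3148 -> balance=15461
8. pay 3301 -> balance=12379
9. pay 2810 -> balance=9744
10. pay 2775 -> balance=7107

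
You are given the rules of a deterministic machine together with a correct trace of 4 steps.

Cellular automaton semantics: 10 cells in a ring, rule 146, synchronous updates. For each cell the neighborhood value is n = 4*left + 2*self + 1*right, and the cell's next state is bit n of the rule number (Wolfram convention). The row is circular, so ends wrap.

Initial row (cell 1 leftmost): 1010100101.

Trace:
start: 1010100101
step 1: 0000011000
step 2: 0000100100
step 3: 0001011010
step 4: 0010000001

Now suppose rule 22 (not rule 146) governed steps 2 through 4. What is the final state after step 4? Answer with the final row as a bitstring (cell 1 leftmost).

(re-executing steps 2..4 under rule 22; state before step 2: 0000011000)
step 2: 0000100100
step 3: 0001111110
step 4: 0010000001

0010000001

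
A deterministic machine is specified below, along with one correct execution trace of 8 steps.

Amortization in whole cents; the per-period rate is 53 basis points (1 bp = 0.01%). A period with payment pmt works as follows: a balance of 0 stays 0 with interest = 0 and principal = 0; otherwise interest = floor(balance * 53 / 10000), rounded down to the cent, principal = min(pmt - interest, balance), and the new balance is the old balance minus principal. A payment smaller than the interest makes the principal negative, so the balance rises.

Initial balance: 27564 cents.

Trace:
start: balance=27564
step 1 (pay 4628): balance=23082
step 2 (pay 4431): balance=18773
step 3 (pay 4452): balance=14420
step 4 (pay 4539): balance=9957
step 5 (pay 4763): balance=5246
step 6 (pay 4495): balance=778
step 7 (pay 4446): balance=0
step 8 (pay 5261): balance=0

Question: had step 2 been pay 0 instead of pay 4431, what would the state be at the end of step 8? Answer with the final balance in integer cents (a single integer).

0

(re-executing from step 2 with the substitution; state before step 2: balance=23082)
step 2 (pay 0): balance=23204
step 3 (pay 4452): balance=18874
step 4 (pay 4539): balance=14435
step 5 (pay 4763): balance=9748
step 6 (pay 4495): balance=5304
step 7 (pay 4446): balance=886
step 8 (pay 5261): balance=0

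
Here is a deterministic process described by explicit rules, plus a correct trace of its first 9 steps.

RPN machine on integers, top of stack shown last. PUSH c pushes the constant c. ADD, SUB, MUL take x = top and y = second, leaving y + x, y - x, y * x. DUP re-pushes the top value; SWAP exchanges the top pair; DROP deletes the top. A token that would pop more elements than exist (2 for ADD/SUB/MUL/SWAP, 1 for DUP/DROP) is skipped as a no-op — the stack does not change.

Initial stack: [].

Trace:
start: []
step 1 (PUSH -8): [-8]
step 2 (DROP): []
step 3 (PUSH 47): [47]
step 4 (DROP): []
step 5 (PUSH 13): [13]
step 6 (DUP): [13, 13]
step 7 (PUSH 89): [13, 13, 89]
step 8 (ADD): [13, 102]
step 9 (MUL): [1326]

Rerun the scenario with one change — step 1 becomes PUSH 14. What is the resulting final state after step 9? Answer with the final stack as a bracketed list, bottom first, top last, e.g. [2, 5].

[1326]

(re-executing from step 1 with the substitution; state before step 1: [])
step 1 (PUSH 14): [14]
step 2 (DROP): []
step 3 (PUSH 47): [47]
step 4 (DROP): []
step 5 (PUSH 13): [13]
step 6 (DUP): [13, 13]
step 7 (PUSH 89): [13, 13, 89]
step 8 (ADD): [13, 102]
step 9 (MUL): [1326]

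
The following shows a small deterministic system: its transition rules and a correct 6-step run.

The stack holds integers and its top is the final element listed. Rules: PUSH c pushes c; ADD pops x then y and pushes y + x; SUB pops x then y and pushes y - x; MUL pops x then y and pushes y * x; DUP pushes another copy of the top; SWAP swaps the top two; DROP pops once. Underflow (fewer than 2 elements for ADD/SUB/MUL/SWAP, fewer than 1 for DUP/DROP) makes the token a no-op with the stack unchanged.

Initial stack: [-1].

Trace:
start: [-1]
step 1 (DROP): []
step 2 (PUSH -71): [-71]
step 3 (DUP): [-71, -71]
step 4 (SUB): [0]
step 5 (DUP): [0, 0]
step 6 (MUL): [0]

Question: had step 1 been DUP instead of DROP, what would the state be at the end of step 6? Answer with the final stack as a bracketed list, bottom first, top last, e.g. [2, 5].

(re-executing from step 1 with the substitution; state before step 1: [-1])
step 1 (DUP): [-1, -1]
step 2 (PUSH -71): [-1, -1, -71]
step 3 (DUP): [-1, -1, -71, -71]
step 4 (SUB): [-1, -1, 0]
step 5 (DUP): [-1, -1, 0, 0]
step 6 (MUL): [-1, -1, 0]

[-1, -1, 0]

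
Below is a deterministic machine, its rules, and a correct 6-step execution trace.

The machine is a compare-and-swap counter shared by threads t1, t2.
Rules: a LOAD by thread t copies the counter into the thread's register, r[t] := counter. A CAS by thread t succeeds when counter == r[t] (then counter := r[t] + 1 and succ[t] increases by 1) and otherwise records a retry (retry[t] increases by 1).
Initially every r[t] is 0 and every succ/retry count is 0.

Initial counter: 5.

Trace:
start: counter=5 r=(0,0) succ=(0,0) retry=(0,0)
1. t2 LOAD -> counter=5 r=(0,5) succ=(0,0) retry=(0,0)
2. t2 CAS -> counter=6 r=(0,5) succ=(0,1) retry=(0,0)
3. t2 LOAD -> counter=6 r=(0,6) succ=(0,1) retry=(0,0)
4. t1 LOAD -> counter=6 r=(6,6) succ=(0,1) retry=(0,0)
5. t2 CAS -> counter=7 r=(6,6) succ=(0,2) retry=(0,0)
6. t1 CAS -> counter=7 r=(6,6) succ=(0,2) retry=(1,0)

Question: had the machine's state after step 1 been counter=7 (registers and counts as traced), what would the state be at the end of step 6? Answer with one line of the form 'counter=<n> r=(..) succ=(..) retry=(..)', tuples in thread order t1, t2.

state after step 1 := counter=7 r=(0,5) succ=(0,0) retry=(0,0)
2. t2 CAS -> counter=7 r=(0,5) succ=(0,0) retry=(0,1)
3. t2 LOAD -> counter=7 r=(0,7) succ=(0,0) retry=(0,1)
4. t1 LOAD -> counter=7 r=(7,7) succ=(0,0) retry=(0,1)
5. t2 CAS -> counter=8 r=(7,7) succ=(0,1) retry=(0,1)
6. t1 CAS -> counter=8 r=(7,7) succ=(0,1) retry=(1,1)

counter=8 r=(7,7) succ=(0,1) retry=(1,1)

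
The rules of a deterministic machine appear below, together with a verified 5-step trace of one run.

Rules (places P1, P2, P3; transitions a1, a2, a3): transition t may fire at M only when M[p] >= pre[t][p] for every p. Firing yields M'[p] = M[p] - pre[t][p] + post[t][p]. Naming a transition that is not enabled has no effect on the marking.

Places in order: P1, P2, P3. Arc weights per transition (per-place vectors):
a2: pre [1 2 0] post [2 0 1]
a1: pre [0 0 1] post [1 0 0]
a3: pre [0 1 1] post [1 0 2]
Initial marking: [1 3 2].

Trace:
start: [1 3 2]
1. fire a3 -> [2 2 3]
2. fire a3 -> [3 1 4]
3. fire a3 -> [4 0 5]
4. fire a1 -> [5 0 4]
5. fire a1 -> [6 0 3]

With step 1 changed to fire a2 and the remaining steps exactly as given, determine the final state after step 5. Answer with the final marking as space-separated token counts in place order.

(re-executing from step 1 with the substitution; state before step 1: [1 3 2])
1. fire a2 -> [2 1 3]
2. fire a3 -> [3 0 4]
3. fire a3 -> [3 0 4]
4. fire a1 -> [4 0 3]
5. fire a1 -> [5 0 2]

5 0 2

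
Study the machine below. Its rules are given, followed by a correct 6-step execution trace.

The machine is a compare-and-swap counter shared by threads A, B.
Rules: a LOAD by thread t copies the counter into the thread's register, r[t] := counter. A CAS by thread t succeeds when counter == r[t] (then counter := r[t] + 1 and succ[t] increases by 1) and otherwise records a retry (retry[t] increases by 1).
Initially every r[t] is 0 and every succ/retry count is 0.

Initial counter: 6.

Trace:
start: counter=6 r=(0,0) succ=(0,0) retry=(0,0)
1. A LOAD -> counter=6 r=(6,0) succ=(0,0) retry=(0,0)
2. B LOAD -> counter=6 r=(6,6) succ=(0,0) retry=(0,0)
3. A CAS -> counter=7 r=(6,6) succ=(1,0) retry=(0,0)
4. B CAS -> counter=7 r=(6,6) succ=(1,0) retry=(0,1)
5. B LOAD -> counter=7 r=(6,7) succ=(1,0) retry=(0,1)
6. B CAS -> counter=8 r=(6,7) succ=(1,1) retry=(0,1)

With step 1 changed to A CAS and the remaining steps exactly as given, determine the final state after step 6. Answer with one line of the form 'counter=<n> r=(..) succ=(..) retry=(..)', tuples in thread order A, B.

counter=8 r=(0,7) succ=(0,2) retry=(2,0)

(re-executing from step 1 with the substitution; state before step 1: counter=6 r=(0,0) succ=(0,0) retry=(0,0))
1. A CAS -> counter=6 r=(0,0) succ=(0,0) retry=(1,0)
2. B LOAD -> counter=6 r=(0,6) succ=(0,0) retry=(1,0)
3. A CAS -> counter=6 r=(0,6) succ=(0,0) retry=(2,0)
4. B CAS -> counter=7 r=(0,6) succ=(0,1) retry=(2,0)
5. B LOAD -> counter=7 r=(0,7) succ=(0,1) retry=(2,0)
6. B CAS -> counter=8 r=(0,7) succ=(0,2) retry=(2,0)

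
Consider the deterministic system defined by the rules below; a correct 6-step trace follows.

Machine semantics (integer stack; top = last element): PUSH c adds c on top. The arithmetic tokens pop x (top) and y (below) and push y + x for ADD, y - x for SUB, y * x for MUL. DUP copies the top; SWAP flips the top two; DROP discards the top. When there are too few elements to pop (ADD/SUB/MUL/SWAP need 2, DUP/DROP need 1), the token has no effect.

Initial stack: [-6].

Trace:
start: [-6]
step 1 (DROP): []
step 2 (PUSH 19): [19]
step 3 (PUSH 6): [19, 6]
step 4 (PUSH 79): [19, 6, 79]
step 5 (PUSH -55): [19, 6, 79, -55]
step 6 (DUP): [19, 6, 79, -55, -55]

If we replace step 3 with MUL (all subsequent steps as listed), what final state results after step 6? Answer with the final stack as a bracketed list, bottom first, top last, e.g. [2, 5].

[19, 79, -55, -55]

(re-executing from step 3 with the substitution; state before step 3: [19])
step 3 (MUL): [19]
step 4 (PUSH 79): [19, 79]
step 5 (PUSH -55): [19, 79, -55]
step 6 (DUP): [19, 79, -55, -55]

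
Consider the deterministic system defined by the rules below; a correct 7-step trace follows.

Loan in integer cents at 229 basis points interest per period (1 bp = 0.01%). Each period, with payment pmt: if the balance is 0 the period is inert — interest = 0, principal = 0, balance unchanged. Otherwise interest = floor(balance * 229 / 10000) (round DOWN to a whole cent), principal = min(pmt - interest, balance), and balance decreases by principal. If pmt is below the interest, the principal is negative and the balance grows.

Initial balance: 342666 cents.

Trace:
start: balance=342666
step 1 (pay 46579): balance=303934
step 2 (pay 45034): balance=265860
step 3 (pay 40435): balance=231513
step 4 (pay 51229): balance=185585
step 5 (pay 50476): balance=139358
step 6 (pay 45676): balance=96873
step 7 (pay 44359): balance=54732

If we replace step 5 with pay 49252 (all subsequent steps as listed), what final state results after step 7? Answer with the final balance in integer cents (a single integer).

56013

(re-executing from step 5 with the substitution; state before step 5: balance=185585)
step 5 (pay 49252): balance=140582
step 6 (pay 45676): balance=98125
step 7 (pay 44359): balance=56013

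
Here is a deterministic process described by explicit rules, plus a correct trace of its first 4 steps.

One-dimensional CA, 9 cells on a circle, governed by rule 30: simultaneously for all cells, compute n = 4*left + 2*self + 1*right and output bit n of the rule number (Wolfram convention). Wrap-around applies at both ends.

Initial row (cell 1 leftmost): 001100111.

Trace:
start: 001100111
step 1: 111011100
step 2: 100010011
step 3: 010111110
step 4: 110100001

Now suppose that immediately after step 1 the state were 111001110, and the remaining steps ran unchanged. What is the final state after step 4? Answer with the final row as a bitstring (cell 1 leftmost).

000011101

state after step 1 := 111001110
step 2: 100111000
step 3: 111100101
step 4: 000011101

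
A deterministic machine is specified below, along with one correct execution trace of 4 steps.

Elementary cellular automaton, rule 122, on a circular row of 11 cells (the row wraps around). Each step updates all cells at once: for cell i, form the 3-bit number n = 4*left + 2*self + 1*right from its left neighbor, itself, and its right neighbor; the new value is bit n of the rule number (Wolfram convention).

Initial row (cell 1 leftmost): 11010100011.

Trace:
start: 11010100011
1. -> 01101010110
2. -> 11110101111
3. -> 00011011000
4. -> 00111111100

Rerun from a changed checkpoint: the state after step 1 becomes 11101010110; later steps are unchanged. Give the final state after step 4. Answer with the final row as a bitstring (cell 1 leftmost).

10001111101

state after step 1 := 11101010110
2. -> 10110101111
3. -> 11111011000
4. -> 10001111101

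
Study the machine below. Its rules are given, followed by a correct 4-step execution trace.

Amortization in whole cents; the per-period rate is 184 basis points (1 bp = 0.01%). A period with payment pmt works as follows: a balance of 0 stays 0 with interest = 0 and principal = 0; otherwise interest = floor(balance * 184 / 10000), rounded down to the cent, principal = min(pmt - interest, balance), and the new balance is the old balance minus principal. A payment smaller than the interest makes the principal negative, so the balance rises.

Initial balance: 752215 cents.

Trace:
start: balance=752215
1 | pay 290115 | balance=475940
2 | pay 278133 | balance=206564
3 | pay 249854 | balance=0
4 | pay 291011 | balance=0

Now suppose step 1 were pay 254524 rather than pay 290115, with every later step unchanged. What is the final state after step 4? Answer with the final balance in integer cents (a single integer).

0

(re-executing from step 1 with the substitution; state before step 1: balance=752215)
1 | pay 254524 | balance=511531
2 | pay 278133 | balance=242810
3 | pay 249854 | balance=0
4 | pay 291011 | balance=0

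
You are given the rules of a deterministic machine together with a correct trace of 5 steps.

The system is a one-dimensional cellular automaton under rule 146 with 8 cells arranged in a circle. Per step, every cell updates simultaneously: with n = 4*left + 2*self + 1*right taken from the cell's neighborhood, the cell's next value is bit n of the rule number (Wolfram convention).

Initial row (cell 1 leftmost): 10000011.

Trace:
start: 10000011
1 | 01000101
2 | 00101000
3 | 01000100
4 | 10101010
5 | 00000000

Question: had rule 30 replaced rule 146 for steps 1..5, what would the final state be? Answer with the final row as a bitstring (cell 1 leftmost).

01110000

(re-executing steps 1..5 under rule 30; state before step 1: 10000011)
1 | 01000110
2 | 11101101
3 | 00001001
4 | 10011111
5 | 01110000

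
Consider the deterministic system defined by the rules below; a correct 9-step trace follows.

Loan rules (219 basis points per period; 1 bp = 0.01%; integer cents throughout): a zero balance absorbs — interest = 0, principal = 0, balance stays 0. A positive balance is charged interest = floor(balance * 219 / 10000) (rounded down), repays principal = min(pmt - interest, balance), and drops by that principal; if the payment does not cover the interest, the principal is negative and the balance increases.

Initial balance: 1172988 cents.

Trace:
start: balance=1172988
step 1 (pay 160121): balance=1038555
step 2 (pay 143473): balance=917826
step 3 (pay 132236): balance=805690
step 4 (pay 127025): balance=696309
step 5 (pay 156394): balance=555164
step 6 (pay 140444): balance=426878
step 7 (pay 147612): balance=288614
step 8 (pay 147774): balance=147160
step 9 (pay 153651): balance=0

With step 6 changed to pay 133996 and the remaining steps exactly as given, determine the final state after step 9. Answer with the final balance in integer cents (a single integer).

3612

(re-executing from step 6 with the substitution; state before step 6: balance=555164)
step 6 (pay 133996): balance=433326
step 7 (pay 147612): balance=295203
step 8 (pay 147774): balance=153893
step 9 (pay 153651): balance=3612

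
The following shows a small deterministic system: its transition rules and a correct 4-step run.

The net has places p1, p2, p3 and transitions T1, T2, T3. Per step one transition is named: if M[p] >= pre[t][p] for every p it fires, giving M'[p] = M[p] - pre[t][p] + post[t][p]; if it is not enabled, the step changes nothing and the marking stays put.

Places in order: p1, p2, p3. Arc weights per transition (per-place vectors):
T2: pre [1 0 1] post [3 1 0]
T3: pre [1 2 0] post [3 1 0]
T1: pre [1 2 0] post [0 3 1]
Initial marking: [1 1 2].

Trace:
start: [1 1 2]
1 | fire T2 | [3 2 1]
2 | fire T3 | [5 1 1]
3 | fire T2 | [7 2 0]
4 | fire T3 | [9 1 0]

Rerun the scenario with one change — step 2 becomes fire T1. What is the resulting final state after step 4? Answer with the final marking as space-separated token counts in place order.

6 3 1

(re-executing from step 2 with the substitution; state before step 2: [3 2 1])
2 | fire T1 | [2 3 2]
3 | fire T2 | [4 4 1]
4 | fire T3 | [6 3 1]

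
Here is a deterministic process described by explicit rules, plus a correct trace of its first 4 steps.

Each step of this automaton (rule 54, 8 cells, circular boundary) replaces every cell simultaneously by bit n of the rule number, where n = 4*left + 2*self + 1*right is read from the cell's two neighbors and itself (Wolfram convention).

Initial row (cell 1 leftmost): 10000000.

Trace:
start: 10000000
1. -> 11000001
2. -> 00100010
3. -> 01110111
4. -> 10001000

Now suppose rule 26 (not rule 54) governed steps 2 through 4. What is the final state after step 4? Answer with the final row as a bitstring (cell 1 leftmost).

(re-executing steps 2..4 under rule 26; state before step 2: 11000001)
2. -> 00100011
3. -> 11010110
4. -> 10000100

10000100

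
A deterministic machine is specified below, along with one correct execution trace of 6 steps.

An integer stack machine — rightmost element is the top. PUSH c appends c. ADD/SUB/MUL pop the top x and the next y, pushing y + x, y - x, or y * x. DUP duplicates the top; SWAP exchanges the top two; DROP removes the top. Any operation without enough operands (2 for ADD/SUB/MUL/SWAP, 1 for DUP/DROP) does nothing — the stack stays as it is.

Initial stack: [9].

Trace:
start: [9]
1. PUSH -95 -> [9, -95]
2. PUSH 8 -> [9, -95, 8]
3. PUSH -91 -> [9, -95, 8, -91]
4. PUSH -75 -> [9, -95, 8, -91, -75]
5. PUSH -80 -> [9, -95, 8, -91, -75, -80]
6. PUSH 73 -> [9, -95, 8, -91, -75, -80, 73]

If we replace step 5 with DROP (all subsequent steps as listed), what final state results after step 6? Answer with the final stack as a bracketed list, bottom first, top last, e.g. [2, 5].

[9, -95, 8, -91, 73]

(re-executing from step 5 with the substitution; state before step 5: [9, -95, 8, -91, -75])
5. DROP -> [9, -95, 8, -91]
6. PUSH 73 -> [9, -95, 8, -91, 73]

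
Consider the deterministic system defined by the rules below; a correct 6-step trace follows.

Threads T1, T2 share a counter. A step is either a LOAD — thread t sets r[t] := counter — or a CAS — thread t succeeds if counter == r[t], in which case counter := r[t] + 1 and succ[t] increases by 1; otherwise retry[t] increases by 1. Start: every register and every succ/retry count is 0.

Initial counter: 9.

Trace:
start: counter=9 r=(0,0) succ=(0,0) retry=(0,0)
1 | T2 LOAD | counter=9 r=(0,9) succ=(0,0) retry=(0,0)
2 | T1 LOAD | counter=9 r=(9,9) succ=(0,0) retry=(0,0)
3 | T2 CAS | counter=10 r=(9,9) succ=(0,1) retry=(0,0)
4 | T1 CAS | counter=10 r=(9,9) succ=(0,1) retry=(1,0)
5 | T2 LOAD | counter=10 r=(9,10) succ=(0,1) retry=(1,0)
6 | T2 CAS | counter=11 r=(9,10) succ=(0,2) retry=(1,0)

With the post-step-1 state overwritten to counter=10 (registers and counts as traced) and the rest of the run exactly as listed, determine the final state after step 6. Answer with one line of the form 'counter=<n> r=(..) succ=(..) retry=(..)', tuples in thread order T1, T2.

state after step 1 := counter=10 r=(0,9) succ=(0,0) retry=(0,0)
2 | T1 LOAD | counter=10 r=(10,9) succ=(0,0) retry=(0,0)
3 | T2 CAS | counter=10 r=(10,9) succ=(0,0) retry=(0,1)
4 | T1 CAS | counter=11 r=(10,9) succ=(1,0) retry=(0,1)
5 | T2 LOAD | counter=11 r=(10,11) succ=(1,0) retry=(0,1)
6 | T2 CAS | counter=12 r=(10,11) succ=(1,1) retry=(0,1)

counter=12 r=(10,11) succ=(1,1) retry=(0,1)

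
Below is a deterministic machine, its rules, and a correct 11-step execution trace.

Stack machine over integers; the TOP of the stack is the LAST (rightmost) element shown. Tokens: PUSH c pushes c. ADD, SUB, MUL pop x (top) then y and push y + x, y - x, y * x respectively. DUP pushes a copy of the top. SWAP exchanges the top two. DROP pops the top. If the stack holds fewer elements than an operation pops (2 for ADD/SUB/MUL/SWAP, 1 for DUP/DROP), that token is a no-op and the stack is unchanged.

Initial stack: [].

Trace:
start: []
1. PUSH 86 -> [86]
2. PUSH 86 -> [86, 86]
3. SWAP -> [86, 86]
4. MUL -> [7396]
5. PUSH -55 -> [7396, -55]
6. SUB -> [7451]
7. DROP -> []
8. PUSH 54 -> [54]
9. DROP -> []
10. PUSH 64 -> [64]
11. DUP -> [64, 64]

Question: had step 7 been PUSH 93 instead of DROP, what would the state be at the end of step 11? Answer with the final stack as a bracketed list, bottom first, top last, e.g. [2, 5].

(re-executing from step 7 with the substitution; state before step 7: [7451])
7. PUSH 93 -> [7451, 93]
8. PUSH 54 -> [7451, 93, 54]
9. DROP -> [7451, 93]
10. PUSH 64 -> [7451, 93, 64]
11. DUP -> [7451, 93, 64, 64]

[7451, 93, 64, 64]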